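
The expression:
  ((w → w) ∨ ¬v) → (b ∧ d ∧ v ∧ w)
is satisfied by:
  {w: True, b: True, d: True, v: True}


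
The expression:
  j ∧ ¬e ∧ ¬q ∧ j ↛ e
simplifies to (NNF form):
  j ∧ ¬e ∧ ¬q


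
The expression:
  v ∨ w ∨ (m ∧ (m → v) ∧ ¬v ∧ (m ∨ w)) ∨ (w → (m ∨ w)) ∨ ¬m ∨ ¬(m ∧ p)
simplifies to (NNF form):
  True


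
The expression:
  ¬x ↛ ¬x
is never true.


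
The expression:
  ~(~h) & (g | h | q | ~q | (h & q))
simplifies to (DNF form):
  h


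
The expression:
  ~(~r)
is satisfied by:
  {r: True}


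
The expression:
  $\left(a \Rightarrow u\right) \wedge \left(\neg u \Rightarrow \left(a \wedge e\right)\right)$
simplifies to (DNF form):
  $u$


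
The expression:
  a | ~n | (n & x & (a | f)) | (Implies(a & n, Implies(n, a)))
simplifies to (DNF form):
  True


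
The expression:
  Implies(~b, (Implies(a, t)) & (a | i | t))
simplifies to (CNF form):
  (b | i | t) & (b | t | ~a)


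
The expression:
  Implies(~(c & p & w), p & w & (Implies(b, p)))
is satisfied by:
  {p: True, w: True}


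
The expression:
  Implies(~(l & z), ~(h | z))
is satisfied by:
  {l: True, h: False, z: False}
  {h: False, z: False, l: False}
  {l: True, z: True, h: False}
  {l: True, z: True, h: True}


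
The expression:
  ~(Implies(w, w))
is never true.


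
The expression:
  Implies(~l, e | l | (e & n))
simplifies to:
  e | l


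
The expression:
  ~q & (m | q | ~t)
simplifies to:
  ~q & (m | ~t)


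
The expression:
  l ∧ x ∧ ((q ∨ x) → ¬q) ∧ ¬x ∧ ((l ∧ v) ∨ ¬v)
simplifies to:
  False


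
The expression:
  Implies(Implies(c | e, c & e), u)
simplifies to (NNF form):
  u | (c & ~e) | (e & ~c)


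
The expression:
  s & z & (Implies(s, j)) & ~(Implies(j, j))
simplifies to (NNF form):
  False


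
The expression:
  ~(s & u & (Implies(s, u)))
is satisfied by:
  {s: False, u: False}
  {u: True, s: False}
  {s: True, u: False}


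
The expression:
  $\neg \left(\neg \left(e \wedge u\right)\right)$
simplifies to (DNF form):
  $e \wedge u$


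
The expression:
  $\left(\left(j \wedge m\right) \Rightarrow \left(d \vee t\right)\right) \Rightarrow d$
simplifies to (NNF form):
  $d \vee \left(j \wedge m \wedge \neg t\right)$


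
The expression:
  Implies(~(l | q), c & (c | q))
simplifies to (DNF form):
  c | l | q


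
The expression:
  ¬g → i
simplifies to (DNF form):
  g ∨ i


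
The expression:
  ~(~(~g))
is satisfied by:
  {g: False}


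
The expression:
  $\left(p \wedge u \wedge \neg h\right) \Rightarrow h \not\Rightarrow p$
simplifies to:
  $h \vee \neg p \vee \neg u$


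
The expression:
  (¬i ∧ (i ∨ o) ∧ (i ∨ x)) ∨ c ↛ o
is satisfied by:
  {x: True, c: True, o: False, i: False}
  {c: True, i: False, x: False, o: False}
  {i: True, x: True, c: True, o: False}
  {i: True, c: True, x: False, o: False}
  {o: True, x: True, c: True, i: False}
  {o: True, x: True, i: False, c: False}


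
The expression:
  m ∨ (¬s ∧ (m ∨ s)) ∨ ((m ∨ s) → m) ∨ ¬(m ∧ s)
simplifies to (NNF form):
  True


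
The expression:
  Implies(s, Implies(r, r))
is always true.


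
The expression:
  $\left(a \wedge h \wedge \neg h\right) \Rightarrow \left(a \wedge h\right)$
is always true.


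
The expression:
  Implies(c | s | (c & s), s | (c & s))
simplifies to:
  s | ~c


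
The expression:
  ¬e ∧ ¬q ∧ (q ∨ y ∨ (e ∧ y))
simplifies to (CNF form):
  y ∧ ¬e ∧ ¬q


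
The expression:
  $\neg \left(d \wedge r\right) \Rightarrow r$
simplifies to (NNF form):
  $r$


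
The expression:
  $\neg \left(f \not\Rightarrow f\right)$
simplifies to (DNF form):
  $\text{True}$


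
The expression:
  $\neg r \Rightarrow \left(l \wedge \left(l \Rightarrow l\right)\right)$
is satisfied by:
  {r: True, l: True}
  {r: True, l: False}
  {l: True, r: False}


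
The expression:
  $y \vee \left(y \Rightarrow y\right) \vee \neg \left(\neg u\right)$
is always true.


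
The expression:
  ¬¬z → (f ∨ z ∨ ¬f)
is always true.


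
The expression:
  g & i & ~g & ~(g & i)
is never true.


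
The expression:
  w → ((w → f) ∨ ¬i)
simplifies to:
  f ∨ ¬i ∨ ¬w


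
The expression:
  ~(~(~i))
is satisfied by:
  {i: False}


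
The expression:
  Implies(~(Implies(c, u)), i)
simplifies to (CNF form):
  i | u | ~c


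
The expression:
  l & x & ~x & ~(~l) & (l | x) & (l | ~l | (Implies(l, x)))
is never true.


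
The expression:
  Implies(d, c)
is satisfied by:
  {c: True, d: False}
  {d: False, c: False}
  {d: True, c: True}


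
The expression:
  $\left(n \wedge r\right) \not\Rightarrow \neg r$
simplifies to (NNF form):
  $n \wedge r$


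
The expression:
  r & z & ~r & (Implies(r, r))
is never true.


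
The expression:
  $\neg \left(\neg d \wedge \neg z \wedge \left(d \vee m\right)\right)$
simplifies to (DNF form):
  $d \vee z \vee \neg m$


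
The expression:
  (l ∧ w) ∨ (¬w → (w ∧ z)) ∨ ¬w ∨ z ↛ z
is always true.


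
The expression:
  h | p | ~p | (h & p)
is always true.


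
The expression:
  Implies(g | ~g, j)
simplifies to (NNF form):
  j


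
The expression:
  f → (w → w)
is always true.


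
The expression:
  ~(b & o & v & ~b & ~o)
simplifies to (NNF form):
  True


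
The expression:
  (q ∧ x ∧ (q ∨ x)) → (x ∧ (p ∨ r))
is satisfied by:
  {r: True, p: True, q: False, x: False}
  {r: True, p: False, q: False, x: False}
  {p: True, r: False, q: False, x: False}
  {r: False, p: False, q: False, x: False}
  {r: True, x: True, p: True, q: False}
  {r: True, x: True, p: False, q: False}
  {x: True, p: True, r: False, q: False}
  {x: True, r: False, p: False, q: False}
  {r: True, q: True, p: True, x: False}
  {r: True, q: True, p: False, x: False}
  {q: True, p: True, r: False, x: False}
  {q: True, r: False, p: False, x: False}
  {x: True, q: True, r: True, p: True}
  {x: True, q: True, r: True, p: False}
  {x: True, q: True, p: True, r: False}


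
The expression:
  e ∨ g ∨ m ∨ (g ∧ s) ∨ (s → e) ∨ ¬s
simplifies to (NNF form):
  e ∨ g ∨ m ∨ ¬s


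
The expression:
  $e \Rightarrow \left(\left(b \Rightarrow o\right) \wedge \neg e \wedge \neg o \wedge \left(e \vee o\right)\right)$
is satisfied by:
  {e: False}


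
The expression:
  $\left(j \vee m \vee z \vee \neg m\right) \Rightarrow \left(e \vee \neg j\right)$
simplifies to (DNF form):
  $e \vee \neg j$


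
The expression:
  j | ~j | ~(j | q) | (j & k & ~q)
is always true.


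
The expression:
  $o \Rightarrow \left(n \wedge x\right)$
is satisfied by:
  {x: True, n: True, o: False}
  {x: True, n: False, o: False}
  {n: True, x: False, o: False}
  {x: False, n: False, o: False}
  {x: True, o: True, n: True}


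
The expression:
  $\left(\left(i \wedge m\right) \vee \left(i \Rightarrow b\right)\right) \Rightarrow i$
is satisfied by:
  {i: True}


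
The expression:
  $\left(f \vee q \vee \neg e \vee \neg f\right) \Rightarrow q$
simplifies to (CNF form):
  $q$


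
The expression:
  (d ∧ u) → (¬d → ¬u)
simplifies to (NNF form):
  True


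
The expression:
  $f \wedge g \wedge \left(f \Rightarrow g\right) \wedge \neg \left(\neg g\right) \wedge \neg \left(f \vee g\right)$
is never true.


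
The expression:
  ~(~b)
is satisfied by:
  {b: True}


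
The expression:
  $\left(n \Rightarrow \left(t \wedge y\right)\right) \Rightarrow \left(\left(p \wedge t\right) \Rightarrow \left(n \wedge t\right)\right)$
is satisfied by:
  {n: True, p: False, t: False}
  {p: False, t: False, n: False}
  {n: True, t: True, p: False}
  {t: True, p: False, n: False}
  {n: True, p: True, t: False}
  {p: True, n: False, t: False}
  {n: True, t: True, p: True}


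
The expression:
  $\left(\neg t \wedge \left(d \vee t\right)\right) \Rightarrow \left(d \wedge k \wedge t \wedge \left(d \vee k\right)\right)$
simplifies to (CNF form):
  $t \vee \neg d$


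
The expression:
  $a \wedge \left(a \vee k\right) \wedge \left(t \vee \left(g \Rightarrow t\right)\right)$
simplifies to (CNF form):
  $a \wedge \left(t \vee \neg g\right)$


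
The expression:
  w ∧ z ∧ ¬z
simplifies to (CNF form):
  False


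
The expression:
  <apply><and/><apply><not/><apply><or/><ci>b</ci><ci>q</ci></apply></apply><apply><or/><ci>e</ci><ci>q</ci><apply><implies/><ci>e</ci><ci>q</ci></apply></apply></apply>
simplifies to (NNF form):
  <apply><and/><apply><not/><ci>b</ci></apply><apply><not/><ci>q</ci></apply></apply>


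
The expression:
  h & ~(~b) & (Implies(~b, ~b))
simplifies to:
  b & h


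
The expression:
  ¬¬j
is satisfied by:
  {j: True}


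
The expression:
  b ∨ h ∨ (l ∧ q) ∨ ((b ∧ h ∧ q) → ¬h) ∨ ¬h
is always true.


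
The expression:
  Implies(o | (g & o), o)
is always true.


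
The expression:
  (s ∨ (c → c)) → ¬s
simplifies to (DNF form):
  ¬s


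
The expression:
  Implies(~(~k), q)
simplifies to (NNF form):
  q | ~k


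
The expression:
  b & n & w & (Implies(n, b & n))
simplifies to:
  b & n & w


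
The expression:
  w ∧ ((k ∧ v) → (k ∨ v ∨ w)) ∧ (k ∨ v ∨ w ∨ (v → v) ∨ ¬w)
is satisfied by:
  {w: True}


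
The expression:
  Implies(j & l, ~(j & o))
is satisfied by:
  {l: False, o: False, j: False}
  {j: True, l: False, o: False}
  {o: True, l: False, j: False}
  {j: True, o: True, l: False}
  {l: True, j: False, o: False}
  {j: True, l: True, o: False}
  {o: True, l: True, j: False}


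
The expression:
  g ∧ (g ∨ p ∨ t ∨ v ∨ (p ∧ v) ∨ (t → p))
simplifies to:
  g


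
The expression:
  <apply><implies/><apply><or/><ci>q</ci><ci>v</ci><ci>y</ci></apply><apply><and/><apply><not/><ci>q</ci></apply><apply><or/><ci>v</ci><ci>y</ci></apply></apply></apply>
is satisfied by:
  {q: False}


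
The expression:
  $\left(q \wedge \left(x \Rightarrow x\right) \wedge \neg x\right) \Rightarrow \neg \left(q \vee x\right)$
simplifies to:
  $x \vee \neg q$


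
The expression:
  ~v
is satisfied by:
  {v: False}


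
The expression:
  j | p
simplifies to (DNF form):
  j | p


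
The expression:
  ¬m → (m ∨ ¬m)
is always true.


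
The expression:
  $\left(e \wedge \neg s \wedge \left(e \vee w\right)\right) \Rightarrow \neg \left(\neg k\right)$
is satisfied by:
  {s: True, k: True, e: False}
  {s: True, e: False, k: False}
  {k: True, e: False, s: False}
  {k: False, e: False, s: False}
  {s: True, k: True, e: True}
  {s: True, e: True, k: False}
  {k: True, e: True, s: False}


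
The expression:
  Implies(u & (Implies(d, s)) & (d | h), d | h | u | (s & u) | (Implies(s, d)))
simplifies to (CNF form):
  True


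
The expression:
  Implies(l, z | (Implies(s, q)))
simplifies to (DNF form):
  q | z | ~l | ~s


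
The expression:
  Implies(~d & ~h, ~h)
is always true.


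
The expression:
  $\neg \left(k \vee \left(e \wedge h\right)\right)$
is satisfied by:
  {h: False, k: False, e: False}
  {e: True, h: False, k: False}
  {h: True, e: False, k: False}


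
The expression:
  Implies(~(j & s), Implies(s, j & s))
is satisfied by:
  {j: True, s: False}
  {s: False, j: False}
  {s: True, j: True}


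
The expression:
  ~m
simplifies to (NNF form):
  ~m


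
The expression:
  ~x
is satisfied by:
  {x: False}


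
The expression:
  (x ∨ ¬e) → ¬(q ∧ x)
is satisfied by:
  {q: False, x: False}
  {x: True, q: False}
  {q: True, x: False}


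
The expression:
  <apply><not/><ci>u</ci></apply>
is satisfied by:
  {u: False}


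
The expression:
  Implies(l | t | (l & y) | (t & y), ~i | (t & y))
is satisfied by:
  {y: True, l: False, i: False, t: False}
  {t: False, l: False, y: False, i: False}
  {t: True, y: True, l: False, i: False}
  {t: True, l: False, y: False, i: False}
  {y: True, l: True, t: False, i: False}
  {l: True, t: False, y: False, i: False}
  {t: True, l: True, y: True, i: False}
  {t: True, l: True, y: False, i: False}
  {i: True, y: True, t: False, l: False}
  {i: True, t: False, l: False, y: False}
  {i: True, y: True, t: True, l: False}
  {i: True, t: True, y: True, l: True}


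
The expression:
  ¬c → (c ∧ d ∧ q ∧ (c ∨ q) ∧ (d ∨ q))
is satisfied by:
  {c: True}


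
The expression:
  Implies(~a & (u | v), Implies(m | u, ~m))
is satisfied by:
  {a: True, v: False, u: False, m: False}
  {a: True, u: True, v: False, m: False}
  {a: True, v: True, u: False, m: False}
  {a: True, u: True, v: True, m: False}
  {a: False, v: False, u: False, m: False}
  {u: True, a: False, v: False, m: False}
  {v: True, a: False, u: False, m: False}
  {u: True, v: True, a: False, m: False}
  {m: True, a: True, v: False, u: False}
  {m: True, u: True, a: True, v: False}
  {m: True, a: True, v: True, u: False}
  {m: True, u: True, a: True, v: True}
  {m: True, a: False, v: False, u: False}


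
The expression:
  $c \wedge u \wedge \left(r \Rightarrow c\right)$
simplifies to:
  $c \wedge u$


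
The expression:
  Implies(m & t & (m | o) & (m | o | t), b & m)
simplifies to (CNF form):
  b | ~m | ~t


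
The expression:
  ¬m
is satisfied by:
  {m: False}


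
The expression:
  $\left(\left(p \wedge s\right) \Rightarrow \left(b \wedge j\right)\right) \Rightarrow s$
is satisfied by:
  {s: True}


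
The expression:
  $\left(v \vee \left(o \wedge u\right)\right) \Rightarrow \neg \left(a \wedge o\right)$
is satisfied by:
  {v: False, u: False, o: False, a: False}
  {u: True, a: False, v: False, o: False}
  {v: True, a: False, u: False, o: False}
  {u: True, v: True, a: False, o: False}
  {a: True, v: False, u: False, o: False}
  {a: True, u: True, v: False, o: False}
  {a: True, v: True, u: False, o: False}
  {a: True, u: True, v: True, o: False}
  {o: True, a: False, v: False, u: False}
  {o: True, u: True, a: False, v: False}
  {o: True, v: True, a: False, u: False}
  {o: True, u: True, v: True, a: False}
  {o: True, a: True, v: False, u: False}


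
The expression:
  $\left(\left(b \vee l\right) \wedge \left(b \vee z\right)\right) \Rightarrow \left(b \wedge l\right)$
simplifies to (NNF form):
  $\left(b \wedge l\right) \vee \left(\neg b \wedge \neg l\right) \vee \left(\neg b \wedge \neg z\right)$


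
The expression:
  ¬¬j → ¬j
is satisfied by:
  {j: False}


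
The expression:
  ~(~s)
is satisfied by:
  {s: True}


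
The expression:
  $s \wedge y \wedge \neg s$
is never true.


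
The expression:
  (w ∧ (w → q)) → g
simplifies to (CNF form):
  g ∨ ¬q ∨ ¬w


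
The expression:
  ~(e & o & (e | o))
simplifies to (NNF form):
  ~e | ~o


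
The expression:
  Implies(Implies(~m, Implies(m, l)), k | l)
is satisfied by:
  {k: True, l: True}
  {k: True, l: False}
  {l: True, k: False}


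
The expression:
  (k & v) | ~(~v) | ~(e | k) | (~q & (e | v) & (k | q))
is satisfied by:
  {v: True, e: False, q: False, k: False}
  {v: True, q: True, e: False, k: False}
  {k: True, v: True, e: False, q: False}
  {k: True, v: True, q: True, e: False}
  {v: True, e: True, q: False, k: False}
  {v: True, q: True, e: True, k: False}
  {v: True, k: True, e: True, q: False}
  {v: True, k: True, e: True, q: True}
  {k: False, e: False, q: False, v: False}
  {q: True, k: False, e: False, v: False}
  {k: True, e: True, q: False, v: False}


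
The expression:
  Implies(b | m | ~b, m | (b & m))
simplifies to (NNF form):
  m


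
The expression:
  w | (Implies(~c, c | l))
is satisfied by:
  {c: True, l: True, w: True}
  {c: True, l: True, w: False}
  {c: True, w: True, l: False}
  {c: True, w: False, l: False}
  {l: True, w: True, c: False}
  {l: True, w: False, c: False}
  {w: True, l: False, c: False}


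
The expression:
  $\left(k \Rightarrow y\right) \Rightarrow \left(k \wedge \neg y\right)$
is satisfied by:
  {k: True, y: False}


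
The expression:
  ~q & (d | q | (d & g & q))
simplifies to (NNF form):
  d & ~q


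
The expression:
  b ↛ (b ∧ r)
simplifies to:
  b ∧ ¬r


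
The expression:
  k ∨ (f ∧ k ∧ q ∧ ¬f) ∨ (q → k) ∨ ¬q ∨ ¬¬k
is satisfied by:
  {k: True, q: False}
  {q: False, k: False}
  {q: True, k: True}


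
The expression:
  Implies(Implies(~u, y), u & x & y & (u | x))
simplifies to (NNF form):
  (u | ~y) & (x | ~y) & (y | ~u)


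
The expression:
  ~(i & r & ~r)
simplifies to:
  True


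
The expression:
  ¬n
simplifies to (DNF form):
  ¬n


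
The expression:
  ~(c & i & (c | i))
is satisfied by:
  {c: False, i: False}
  {i: True, c: False}
  {c: True, i: False}


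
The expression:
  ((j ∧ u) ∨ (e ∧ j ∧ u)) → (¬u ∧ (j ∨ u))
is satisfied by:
  {u: False, j: False}
  {j: True, u: False}
  {u: True, j: False}


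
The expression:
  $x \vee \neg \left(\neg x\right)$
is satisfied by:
  {x: True}


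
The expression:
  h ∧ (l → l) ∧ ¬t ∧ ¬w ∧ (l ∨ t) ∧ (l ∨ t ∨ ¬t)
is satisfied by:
  {h: True, l: True, w: False, t: False}


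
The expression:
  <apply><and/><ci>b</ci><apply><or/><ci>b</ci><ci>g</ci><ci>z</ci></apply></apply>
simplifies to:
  <ci>b</ci>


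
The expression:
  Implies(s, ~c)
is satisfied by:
  {s: False, c: False}
  {c: True, s: False}
  {s: True, c: False}


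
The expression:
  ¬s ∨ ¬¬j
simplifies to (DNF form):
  j ∨ ¬s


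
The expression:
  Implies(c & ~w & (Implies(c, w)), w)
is always true.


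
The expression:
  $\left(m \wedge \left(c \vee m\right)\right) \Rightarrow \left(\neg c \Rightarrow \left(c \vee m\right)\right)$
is always true.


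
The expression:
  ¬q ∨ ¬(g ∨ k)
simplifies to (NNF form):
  (¬g ∧ ¬k) ∨ ¬q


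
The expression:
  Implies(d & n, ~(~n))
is always true.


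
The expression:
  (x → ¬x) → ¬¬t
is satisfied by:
  {x: True, t: True}
  {x: True, t: False}
  {t: True, x: False}


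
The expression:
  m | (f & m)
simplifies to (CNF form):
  m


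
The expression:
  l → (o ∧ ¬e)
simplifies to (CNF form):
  (o ∨ ¬l) ∧ (¬e ∨ ¬l)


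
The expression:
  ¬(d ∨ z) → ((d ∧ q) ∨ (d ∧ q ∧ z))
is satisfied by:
  {d: True, z: True}
  {d: True, z: False}
  {z: True, d: False}


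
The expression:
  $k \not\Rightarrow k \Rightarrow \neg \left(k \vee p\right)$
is always true.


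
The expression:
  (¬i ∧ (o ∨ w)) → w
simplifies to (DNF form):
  i ∨ w ∨ ¬o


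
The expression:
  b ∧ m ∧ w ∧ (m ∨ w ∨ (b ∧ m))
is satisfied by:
  {m: True, w: True, b: True}


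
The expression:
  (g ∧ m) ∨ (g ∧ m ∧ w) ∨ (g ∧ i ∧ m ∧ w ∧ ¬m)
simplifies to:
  g ∧ m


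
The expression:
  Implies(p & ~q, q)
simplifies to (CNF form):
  q | ~p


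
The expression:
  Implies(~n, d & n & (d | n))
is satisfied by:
  {n: True}


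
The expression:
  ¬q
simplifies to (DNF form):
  ¬q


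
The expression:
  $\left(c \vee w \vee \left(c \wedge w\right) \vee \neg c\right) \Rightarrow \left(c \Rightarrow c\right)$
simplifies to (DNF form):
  $\text{True}$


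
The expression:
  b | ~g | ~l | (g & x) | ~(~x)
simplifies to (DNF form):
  b | x | ~g | ~l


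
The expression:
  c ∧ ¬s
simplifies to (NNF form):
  c ∧ ¬s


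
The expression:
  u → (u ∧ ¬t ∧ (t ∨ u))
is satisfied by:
  {u: False, t: False}
  {t: True, u: False}
  {u: True, t: False}


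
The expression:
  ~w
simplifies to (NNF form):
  ~w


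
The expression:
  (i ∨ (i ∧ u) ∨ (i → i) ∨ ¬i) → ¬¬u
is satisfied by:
  {u: True}


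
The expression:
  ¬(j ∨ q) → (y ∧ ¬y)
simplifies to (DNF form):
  j ∨ q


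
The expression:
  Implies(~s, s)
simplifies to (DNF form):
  s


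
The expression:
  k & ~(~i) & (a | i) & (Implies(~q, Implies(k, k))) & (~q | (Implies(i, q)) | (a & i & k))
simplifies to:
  i & k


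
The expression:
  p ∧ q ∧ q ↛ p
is never true.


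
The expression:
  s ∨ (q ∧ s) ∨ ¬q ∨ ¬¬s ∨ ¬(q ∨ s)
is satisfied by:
  {s: True, q: False}
  {q: False, s: False}
  {q: True, s: True}


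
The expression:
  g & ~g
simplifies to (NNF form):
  False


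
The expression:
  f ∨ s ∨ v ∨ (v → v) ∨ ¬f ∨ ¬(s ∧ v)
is always true.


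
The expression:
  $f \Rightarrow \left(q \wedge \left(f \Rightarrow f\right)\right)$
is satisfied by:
  {q: True, f: False}
  {f: False, q: False}
  {f: True, q: True}


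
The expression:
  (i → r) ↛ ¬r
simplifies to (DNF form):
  r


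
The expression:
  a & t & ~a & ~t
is never true.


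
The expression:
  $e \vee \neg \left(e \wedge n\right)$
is always true.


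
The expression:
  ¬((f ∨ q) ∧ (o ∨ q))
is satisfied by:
  {q: False, o: False, f: False}
  {f: True, q: False, o: False}
  {o: True, q: False, f: False}


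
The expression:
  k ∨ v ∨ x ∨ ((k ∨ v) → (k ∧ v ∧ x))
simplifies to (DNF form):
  True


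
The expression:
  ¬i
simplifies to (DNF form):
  ¬i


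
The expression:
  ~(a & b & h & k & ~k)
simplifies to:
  True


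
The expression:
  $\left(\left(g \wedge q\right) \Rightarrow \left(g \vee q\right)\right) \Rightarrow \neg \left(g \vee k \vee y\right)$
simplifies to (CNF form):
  $\neg g \wedge \neg k \wedge \neg y$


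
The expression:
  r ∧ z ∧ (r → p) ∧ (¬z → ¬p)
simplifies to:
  p ∧ r ∧ z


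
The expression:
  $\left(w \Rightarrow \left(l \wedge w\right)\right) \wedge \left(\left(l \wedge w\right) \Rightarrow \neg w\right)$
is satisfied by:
  {w: False}


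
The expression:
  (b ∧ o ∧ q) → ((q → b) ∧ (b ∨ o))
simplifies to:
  True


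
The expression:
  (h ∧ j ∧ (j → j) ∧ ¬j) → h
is always true.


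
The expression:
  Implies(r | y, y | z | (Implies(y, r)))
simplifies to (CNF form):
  True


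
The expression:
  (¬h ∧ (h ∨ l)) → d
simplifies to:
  d ∨ h ∨ ¬l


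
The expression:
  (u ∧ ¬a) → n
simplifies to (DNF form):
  a ∨ n ∨ ¬u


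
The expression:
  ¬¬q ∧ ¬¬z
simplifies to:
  q ∧ z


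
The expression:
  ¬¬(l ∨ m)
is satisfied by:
  {m: True, l: True}
  {m: True, l: False}
  {l: True, m: False}


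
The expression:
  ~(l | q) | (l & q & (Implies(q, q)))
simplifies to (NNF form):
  (l & q) | (~l & ~q)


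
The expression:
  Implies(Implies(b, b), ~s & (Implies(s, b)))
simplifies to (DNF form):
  ~s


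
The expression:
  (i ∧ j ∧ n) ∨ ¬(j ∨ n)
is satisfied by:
  {i: True, n: False, j: False}
  {i: False, n: False, j: False}
  {j: True, n: True, i: True}


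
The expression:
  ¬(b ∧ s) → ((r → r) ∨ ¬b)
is always true.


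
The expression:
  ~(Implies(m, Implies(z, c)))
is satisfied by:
  {m: True, z: True, c: False}


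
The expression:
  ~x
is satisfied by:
  {x: False}


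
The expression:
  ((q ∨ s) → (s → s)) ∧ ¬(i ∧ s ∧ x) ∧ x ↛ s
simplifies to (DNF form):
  x ∧ ¬s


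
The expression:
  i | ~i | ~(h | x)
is always true.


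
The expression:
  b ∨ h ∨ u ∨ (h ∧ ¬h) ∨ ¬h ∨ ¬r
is always true.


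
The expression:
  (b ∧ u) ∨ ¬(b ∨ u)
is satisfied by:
  {u: False, b: False}
  {b: True, u: True}


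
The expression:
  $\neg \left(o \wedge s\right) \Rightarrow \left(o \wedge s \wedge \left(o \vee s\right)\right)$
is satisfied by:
  {s: True, o: True}


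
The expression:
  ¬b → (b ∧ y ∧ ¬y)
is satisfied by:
  {b: True}


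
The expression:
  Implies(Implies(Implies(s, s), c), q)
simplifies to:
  q | ~c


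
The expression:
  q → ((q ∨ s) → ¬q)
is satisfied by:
  {q: False}


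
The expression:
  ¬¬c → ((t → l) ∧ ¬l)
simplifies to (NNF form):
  (¬l ∧ ¬t) ∨ ¬c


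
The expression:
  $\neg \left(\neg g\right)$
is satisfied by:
  {g: True}


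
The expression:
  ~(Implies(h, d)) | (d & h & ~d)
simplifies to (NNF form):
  h & ~d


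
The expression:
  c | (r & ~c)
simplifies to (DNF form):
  c | r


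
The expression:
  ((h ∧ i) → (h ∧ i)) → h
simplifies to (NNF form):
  h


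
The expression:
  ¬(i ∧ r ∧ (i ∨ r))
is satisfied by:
  {i: False, r: False}
  {r: True, i: False}
  {i: True, r: False}


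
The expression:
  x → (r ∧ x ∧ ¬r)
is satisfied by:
  {x: False}


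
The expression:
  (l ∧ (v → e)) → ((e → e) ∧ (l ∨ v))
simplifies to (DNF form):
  True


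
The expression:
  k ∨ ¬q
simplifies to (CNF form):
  k ∨ ¬q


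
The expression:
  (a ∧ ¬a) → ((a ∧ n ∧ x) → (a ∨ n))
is always true.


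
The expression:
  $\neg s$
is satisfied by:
  {s: False}


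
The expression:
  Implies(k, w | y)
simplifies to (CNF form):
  w | y | ~k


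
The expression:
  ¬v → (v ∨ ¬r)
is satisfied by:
  {v: True, r: False}
  {r: False, v: False}
  {r: True, v: True}


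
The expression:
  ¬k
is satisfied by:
  {k: False}


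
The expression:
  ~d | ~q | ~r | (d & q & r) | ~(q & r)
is always true.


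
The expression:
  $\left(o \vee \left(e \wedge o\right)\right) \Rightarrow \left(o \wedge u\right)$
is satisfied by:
  {u: True, o: False}
  {o: False, u: False}
  {o: True, u: True}


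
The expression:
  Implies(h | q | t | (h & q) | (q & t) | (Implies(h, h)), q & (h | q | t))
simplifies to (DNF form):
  q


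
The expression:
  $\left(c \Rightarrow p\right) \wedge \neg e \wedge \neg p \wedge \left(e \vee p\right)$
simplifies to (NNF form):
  $\text{False}$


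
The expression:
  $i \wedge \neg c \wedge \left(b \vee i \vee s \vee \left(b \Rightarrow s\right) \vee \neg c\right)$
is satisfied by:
  {i: True, c: False}


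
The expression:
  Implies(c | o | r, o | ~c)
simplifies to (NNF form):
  o | ~c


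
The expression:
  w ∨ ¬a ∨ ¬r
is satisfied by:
  {w: True, a: False, r: False}
  {w: False, a: False, r: False}
  {r: True, w: True, a: False}
  {r: True, w: False, a: False}
  {a: True, w: True, r: False}
  {a: True, w: False, r: False}
  {a: True, r: True, w: True}


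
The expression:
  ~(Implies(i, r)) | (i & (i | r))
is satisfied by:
  {i: True}


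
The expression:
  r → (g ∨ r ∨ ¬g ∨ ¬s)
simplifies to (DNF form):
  True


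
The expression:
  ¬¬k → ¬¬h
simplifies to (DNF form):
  h ∨ ¬k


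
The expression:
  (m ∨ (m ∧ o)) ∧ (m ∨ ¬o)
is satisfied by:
  {m: True}


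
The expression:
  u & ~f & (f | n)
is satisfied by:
  {u: True, n: True, f: False}


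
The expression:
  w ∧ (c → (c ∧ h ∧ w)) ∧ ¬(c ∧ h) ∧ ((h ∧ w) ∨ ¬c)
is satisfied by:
  {w: True, c: False}


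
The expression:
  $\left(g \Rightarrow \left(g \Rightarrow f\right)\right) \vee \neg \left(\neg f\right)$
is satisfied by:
  {f: True, g: False}
  {g: False, f: False}
  {g: True, f: True}


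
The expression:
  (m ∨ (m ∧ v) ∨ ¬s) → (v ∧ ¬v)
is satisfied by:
  {s: True, m: False}


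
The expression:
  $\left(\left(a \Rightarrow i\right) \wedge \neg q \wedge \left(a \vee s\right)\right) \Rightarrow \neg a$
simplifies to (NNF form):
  $q \vee \neg a \vee \neg i$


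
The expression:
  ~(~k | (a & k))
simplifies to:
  k & ~a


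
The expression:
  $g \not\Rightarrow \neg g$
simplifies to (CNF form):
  $g$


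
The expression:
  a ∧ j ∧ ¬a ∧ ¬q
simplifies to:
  False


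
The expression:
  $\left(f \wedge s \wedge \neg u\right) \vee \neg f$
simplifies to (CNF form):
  $\left(s \vee \neg f\right) \wedge \left(\neg f \vee \neg u\right)$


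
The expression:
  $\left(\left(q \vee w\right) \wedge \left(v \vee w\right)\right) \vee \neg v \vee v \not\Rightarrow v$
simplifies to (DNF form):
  $q \vee w \vee \neg v$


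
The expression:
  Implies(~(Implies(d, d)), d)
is always true.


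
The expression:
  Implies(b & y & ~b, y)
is always true.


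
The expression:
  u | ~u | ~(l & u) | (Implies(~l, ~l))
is always true.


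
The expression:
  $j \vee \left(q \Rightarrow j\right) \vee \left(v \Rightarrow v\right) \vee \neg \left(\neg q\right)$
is always true.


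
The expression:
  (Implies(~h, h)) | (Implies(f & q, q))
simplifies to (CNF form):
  True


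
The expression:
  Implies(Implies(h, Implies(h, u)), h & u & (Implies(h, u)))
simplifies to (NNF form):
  h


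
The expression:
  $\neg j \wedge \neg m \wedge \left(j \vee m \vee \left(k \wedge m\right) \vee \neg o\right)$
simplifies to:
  $\neg j \wedge \neg m \wedge \neg o$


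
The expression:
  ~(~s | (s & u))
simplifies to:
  s & ~u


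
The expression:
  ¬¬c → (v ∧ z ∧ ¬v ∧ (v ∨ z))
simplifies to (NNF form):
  ¬c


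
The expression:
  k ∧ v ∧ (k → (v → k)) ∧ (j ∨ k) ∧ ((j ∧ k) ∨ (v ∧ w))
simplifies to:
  k ∧ v ∧ (j ∨ w)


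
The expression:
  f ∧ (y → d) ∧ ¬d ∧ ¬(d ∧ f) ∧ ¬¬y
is never true.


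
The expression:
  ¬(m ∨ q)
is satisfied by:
  {q: False, m: False}


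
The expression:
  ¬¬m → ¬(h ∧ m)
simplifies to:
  ¬h ∨ ¬m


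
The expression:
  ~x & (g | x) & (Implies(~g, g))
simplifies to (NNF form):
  g & ~x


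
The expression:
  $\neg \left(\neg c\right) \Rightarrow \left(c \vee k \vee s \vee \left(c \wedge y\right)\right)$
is always true.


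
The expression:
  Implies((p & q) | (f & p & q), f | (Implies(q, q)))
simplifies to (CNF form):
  True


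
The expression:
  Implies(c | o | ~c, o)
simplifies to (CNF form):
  o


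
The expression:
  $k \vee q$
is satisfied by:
  {k: True, q: True}
  {k: True, q: False}
  {q: True, k: False}


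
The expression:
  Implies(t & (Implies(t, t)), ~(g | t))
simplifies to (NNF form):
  ~t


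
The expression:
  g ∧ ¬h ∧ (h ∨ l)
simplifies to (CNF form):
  g ∧ l ∧ ¬h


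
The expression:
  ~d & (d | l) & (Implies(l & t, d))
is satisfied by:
  {l: True, d: False, t: False}


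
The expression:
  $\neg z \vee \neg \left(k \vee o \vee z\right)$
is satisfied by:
  {z: False}


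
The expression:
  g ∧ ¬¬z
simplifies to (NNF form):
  g ∧ z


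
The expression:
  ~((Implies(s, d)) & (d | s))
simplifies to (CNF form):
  ~d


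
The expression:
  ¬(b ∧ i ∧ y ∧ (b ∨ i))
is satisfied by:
  {y: False, i: False, b: False}
  {b: True, y: False, i: False}
  {i: True, y: False, b: False}
  {b: True, i: True, y: False}
  {y: True, b: False, i: False}
  {b: True, y: True, i: False}
  {i: True, y: True, b: False}


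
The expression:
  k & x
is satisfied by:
  {x: True, k: True}


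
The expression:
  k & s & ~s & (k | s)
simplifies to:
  False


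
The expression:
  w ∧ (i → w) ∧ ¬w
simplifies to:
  False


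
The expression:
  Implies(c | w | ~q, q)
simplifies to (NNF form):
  q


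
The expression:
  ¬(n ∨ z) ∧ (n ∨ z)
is never true.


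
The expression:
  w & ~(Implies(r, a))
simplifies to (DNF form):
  r & w & ~a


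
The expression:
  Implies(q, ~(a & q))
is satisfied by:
  {q: False, a: False}
  {a: True, q: False}
  {q: True, a: False}


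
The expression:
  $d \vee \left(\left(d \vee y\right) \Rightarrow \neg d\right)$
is always true.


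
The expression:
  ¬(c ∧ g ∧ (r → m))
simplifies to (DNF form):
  (r ∧ ¬m) ∨ ¬c ∨ ¬g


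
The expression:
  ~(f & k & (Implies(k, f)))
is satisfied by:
  {k: False, f: False}
  {f: True, k: False}
  {k: True, f: False}


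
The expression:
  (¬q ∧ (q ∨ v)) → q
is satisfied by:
  {q: True, v: False}
  {v: False, q: False}
  {v: True, q: True}


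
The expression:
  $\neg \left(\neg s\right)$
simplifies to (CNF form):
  $s$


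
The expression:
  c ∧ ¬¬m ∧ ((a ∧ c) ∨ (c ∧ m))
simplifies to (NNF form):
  c ∧ m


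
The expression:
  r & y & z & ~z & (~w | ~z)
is never true.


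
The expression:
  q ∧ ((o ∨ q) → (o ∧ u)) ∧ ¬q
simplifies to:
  False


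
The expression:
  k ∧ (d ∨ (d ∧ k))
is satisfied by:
  {d: True, k: True}


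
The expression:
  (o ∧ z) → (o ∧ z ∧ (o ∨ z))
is always true.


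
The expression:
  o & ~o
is never true.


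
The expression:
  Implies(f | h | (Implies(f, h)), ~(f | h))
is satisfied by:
  {h: False, f: False}


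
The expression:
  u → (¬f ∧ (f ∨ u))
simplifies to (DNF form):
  ¬f ∨ ¬u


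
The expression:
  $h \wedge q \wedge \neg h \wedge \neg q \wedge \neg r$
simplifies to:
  $\text{False}$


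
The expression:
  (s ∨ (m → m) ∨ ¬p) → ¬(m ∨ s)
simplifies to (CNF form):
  ¬m ∧ ¬s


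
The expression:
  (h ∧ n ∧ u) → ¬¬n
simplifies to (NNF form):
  True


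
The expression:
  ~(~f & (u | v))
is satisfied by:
  {f: True, v: False, u: False}
  {f: True, u: True, v: False}
  {f: True, v: True, u: False}
  {f: True, u: True, v: True}
  {u: False, v: False, f: False}


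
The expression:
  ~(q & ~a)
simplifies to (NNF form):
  a | ~q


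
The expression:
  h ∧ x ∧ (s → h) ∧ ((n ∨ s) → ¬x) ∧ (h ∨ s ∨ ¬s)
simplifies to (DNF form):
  h ∧ x ∧ ¬n ∧ ¬s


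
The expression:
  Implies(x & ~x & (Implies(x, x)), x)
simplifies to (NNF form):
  True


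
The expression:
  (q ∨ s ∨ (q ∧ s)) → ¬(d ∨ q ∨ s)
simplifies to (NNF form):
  ¬q ∧ ¬s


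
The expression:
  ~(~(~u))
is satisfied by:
  {u: False}


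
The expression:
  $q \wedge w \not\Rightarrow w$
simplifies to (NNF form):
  $\text{False}$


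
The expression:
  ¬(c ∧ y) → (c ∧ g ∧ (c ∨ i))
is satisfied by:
  {c: True, y: True, g: True}
  {c: True, y: True, g: False}
  {c: True, g: True, y: False}


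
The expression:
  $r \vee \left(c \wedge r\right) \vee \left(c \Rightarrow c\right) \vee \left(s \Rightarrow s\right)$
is always true.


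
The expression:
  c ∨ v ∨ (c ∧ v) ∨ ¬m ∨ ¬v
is always true.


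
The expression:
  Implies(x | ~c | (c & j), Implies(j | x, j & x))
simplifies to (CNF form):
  (j | ~j) & (j | ~x) & (x | ~j) & (x | ~x)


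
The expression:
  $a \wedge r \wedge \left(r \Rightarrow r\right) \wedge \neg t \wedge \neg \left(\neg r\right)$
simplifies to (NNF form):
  $a \wedge r \wedge \neg t$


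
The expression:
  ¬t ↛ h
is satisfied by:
  {h: True, t: False}
  {t: False, h: False}
  {t: True, h: True}


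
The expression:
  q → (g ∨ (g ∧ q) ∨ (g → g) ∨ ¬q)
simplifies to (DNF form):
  True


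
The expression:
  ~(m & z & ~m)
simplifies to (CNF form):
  True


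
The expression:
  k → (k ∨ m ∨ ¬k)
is always true.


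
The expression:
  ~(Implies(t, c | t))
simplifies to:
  False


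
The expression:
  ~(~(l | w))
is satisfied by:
  {l: True, w: True}
  {l: True, w: False}
  {w: True, l: False}


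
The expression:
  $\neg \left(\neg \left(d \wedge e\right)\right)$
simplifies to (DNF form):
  $d \wedge e$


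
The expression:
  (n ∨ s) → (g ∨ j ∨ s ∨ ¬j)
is always true.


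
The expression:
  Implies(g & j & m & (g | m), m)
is always true.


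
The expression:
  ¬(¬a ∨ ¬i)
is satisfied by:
  {a: True, i: True}


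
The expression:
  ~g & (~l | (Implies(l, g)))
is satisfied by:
  {g: False, l: False}


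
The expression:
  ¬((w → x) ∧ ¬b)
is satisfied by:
  {b: True, w: True, x: False}
  {b: True, w: False, x: False}
  {b: True, x: True, w: True}
  {b: True, x: True, w: False}
  {w: True, x: False, b: False}


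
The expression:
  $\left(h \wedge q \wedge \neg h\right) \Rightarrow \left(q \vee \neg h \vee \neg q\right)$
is always true.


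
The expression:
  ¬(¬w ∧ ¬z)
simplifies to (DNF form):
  w ∨ z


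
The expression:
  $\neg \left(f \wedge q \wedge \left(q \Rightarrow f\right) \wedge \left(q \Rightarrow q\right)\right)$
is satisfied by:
  {q: False, f: False}
  {f: True, q: False}
  {q: True, f: False}


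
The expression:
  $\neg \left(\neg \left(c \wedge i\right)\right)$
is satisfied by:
  {c: True, i: True}


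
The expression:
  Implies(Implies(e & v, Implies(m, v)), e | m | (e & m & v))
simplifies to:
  e | m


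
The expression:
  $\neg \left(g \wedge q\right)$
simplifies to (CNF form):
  $\neg g \vee \neg q$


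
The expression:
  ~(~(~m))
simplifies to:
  ~m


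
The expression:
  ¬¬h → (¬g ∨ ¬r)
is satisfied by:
  {h: False, g: False, r: False}
  {r: True, h: False, g: False}
  {g: True, h: False, r: False}
  {r: True, g: True, h: False}
  {h: True, r: False, g: False}
  {r: True, h: True, g: False}
  {g: True, h: True, r: False}


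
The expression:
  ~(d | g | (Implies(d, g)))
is never true.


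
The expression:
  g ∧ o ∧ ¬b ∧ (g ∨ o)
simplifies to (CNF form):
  g ∧ o ∧ ¬b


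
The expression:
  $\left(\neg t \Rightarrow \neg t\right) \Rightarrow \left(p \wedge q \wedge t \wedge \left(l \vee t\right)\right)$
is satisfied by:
  {t: True, p: True, q: True}


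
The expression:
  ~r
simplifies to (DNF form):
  ~r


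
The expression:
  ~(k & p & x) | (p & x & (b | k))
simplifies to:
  True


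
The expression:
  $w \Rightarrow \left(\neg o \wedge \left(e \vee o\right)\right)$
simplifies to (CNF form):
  $\left(e \vee \neg w\right) \wedge \left(\neg o \vee \neg w\right)$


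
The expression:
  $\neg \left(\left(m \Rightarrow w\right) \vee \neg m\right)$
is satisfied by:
  {m: True, w: False}


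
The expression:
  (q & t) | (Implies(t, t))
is always true.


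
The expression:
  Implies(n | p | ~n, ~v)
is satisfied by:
  {v: False}


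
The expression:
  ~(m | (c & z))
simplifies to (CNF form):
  ~m & (~c | ~z)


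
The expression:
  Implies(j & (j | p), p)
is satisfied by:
  {p: True, j: False}
  {j: False, p: False}
  {j: True, p: True}


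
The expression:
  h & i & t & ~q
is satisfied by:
  {t: True, i: True, h: True, q: False}


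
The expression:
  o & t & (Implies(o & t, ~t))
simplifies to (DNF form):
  False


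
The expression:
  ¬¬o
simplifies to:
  o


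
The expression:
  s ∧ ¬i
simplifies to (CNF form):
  s ∧ ¬i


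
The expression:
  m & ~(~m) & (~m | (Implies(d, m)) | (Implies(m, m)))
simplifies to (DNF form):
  m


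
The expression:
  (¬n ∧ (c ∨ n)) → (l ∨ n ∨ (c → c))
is always true.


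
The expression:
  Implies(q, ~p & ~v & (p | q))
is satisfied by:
  {v: False, q: False, p: False}
  {p: True, v: False, q: False}
  {v: True, p: False, q: False}
  {p: True, v: True, q: False}
  {q: True, p: False, v: False}
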